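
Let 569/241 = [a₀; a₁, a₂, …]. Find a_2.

569 = 2·241 + 87   →  a_0 = 2
241 = 2·87 + 67   →  a_1 = 2
87 = 1·67 + 20   →  a_2 = 1

1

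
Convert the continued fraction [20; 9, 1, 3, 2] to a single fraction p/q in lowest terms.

1769/88

Fold from the inside: start with 2/1.
  3 + 1/2 = 7/2
  1 + 2/7 = 9/7
  9 + 7/9 = 88/9
  20 + 9/88 = 1769/88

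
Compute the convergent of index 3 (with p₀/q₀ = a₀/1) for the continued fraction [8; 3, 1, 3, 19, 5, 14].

124/15

Using pₖ = aₖpₖ₋₁ + pₖ₋₂, qₖ = aₖqₖ₋₁ + qₖ₋₂ (with p₋₁=1, p₋₂=0, q₋₁=0, q₋₂=1):
  k=0: a=8, p=8, q=1
  k=1: a=3, p=25, q=3
  k=2: a=1, p=33, q=4
  k=3: a=3, p=124, q=15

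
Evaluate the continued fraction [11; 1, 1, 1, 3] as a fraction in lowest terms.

128/11

Fold from the inside: start with 3/1.
  1 + 1/3 = 4/3
  1 + 3/4 = 7/4
  1 + 4/7 = 11/7
  11 + 7/11 = 128/11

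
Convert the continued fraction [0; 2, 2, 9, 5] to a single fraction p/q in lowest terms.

97/240

Fold from the inside: start with 5/1.
  9 + 1/5 = 46/5
  2 + 5/46 = 97/46
  2 + 46/97 = 240/97
  0 + 97/240 = 97/240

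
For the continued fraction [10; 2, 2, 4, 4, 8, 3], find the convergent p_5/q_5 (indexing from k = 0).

7973/766

Using pₖ = aₖpₖ₋₁ + pₖ₋₂, qₖ = aₖqₖ₋₁ + qₖ₋₂ (with p₋₁=1, p₋₂=0, q₋₁=0, q₋₂=1):
  k=0: a=10, p=10, q=1
  k=1: a=2, p=21, q=2
  k=2: a=2, p=52, q=5
  k=3: a=4, p=229, q=22
  k=4: a=4, p=968, q=93
  k=5: a=8, p=7973, q=766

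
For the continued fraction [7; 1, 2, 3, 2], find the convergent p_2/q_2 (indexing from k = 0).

23/3

Using pₖ = aₖpₖ₋₁ + pₖ₋₂, qₖ = aₖqₖ₋₁ + qₖ₋₂ (with p₋₁=1, p₋₂=0, q₋₁=0, q₋₂=1):
  k=0: a=7, p=7, q=1
  k=1: a=1, p=8, q=1
  k=2: a=2, p=23, q=3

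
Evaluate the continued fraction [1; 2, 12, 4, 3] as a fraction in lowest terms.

Using pₖ = aₖpₖ₋₁ + pₖ₋₂ and qₖ = aₖqₖ₋₁ + qₖ₋₂:
  k=0: a=1, p=1, q=1
  k=1: a=2, p=3, q=2
  k=2: a=12, p=37, q=25
  k=3: a=4, p=151, q=102
  k=4: a=3, p=490, q=331

490/331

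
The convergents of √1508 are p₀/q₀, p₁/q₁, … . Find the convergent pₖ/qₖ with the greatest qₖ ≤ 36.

233/6

√1508 = [38; 1, 4, 1, 76, …] (period length 4).
Convergents:
  p_0/q_0 = 38/1
  p_1/q_1 = 39/1
  p_2/q_2 = 194/5
  p_3/q_3 = 233/6
  p_4/q_4 = 17902/461
q_3 = 6 ≤ 36 < 461 = q_4, so the answer is 233/6.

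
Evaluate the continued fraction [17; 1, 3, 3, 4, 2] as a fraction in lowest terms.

Fold from the inside: start with 2/1.
  4 + 1/2 = 9/2
  3 + 2/9 = 29/9
  3 + 9/29 = 96/29
  1 + 29/96 = 125/96
  17 + 96/125 = 2221/125

2221/125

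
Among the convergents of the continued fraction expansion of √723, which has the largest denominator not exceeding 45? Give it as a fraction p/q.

242/9

√723 = [26; 1, 7, 1, 52, …] (period length 4).
Convergents:
  p_0/q_0 = 26/1
  p_1/q_1 = 27/1
  p_2/q_2 = 215/8
  p_3/q_3 = 242/9
  p_4/q_4 = 12799/476
q_3 = 9 ≤ 45 < 476 = q_4, so the answer is 242/9.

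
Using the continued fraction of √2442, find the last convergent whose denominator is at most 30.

√2442 = [49; 2, 2, 2, 98, …] (period length 4).
Convergents:
  p_0/q_0 = 49/1
  p_1/q_1 = 99/2
  p_2/q_2 = 247/5
  p_3/q_3 = 593/12
  p_4/q_4 = 58361/1181
q_3 = 12 ≤ 30 < 1181 = q_4, so the answer is 593/12.

593/12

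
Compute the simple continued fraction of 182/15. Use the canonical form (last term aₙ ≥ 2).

182 = 12·15 + 2
15 = 7·2 + 1
2 = 2·1 + 0  (stop)
So 182/15 = [12; 7, 2].

[12; 7, 2]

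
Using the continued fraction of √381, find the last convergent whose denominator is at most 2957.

√381 = [19; 1, 1, 12, 1, 1, 38, …] (period length 6).
Convergents:
  p_0/q_0 = 19/1
  p_1/q_1 = 20/1
  p_2/q_2 = 39/2
  p_3/q_3 = 488/25
  p_4/q_4 = 527/27
  p_5/q_5 = 1015/52
  p_6/q_6 = 39097/2003
  p_7/q_7 = 40112/2055
  p_8/q_8 = 79209/4058
q_7 = 2055 ≤ 2957 < 4058 = q_8, so the answer is 40112/2055.

40112/2055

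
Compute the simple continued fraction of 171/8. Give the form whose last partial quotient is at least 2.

[21; 2, 1, 2]

171 = 21*8 + 3
8 = 2*3 + 2
3 = 1*2 + 1
2 = 2*1 + 0  (stop)
So 171/8 = [21; 2, 1, 2].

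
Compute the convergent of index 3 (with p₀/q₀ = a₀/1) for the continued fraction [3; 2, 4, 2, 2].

Using pₖ = aₖpₖ₋₁ + pₖ₋₂, qₖ = aₖqₖ₋₁ + qₖ₋₂ (with p₋₁=1, p₋₂=0, q₋₁=0, q₋₂=1):
  k=0: a=3, p=3, q=1
  k=1: a=2, p=7, q=2
  k=2: a=4, p=31, q=9
  k=3: a=2, p=69, q=20

69/20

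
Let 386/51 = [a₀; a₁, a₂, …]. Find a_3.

386 = 7·51 + 29   →  a_0 = 7
51 = 1·29 + 22   →  a_1 = 1
29 = 1·22 + 7   →  a_2 = 1
22 = 3·7 + 1   →  a_3 = 3

3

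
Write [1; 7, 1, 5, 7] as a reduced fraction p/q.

380/337

Fold from the inside: start with 7/1.
  5 + 1/7 = 36/7
  1 + 7/36 = 43/36
  7 + 36/43 = 337/43
  1 + 43/337 = 380/337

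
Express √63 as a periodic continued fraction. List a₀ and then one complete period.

[7; 1, 14]

a₀ = ⌊√63⌋ = 7.
With m₀=0, d₀=1 and mₖ₊₁ = dₖaₖ − mₖ, dₖ₊₁ = (n − mₖ₊₁²)/dₖ, aₖ₊₁ = ⌊(a₀+mₖ₊₁)/dₖ₊₁⌋:
  k=1: m=7, d=14, a=1
  k=2: m=7, d=1, a=14
d=1 and a=2a₀=14 at k=2, so the next step gives (m, d) = (7, 14) again — its k=1 value — and the period has length 2.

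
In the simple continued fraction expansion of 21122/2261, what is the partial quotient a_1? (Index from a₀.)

2

21122 = 9·2261 + 773   →  a_0 = 9
2261 = 2·773 + 715   →  a_1 = 2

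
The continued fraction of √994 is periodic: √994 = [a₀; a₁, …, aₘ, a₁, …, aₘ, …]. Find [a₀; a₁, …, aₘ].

a₀ = ⌊√994⌋ = 31.
With m₀=0, d₀=1 and mₖ₊₁ = dₖaₖ − mₖ, dₖ₊₁ = (n − mₖ₊₁²)/dₖ, aₖ₊₁ = ⌊(a₀+mₖ₊₁)/dₖ₊₁⌋:
  k=1: m=31, d=33, a=1
  k=2: m=2, d=30, a=1
  k=3: m=28, d=7, a=8
  k=4: m=28, d=30, a=1
  k=5: m=2, d=33, a=1
  k=6: m=31, d=1, a=62
d=1 and a=2a₀=62 at k=6, so the next step gives (m, d) = (31, 33) again — its k=1 value — and the period has length 6.

[31; 1, 1, 8, 1, 1, 62]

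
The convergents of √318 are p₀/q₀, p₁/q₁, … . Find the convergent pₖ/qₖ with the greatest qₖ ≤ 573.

√318 = [17; 1, 4, 1, 34, …] (period length 4).
Convergents:
  p_0/q_0 = 17/1
  p_1/q_1 = 18/1
  p_2/q_2 = 89/5
  p_3/q_3 = 107/6
  p_4/q_4 = 3727/209
  p_5/q_5 = 3834/215
  p_6/q_6 = 19063/1069
q_5 = 215 ≤ 573 < 1069 = q_6, so the answer is 3834/215.

3834/215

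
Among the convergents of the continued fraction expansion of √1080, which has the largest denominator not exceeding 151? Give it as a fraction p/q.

√1080 = [32; 1, 6, 3, 6, 1, 64, …] (period length 6).
Convergents:
  p_0/q_0 = 32/1
  p_1/q_1 = 33/1
  p_2/q_2 = 230/7
  p_3/q_3 = 723/22
  p_4/q_4 = 4568/139
  p_5/q_5 = 5291/161
q_4 = 139 ≤ 151 < 161 = q_5, so the answer is 4568/139.

4568/139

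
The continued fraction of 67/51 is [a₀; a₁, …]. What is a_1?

67 = 1·51 + 16   →  a_0 = 1
51 = 3·16 + 3   →  a_1 = 3

3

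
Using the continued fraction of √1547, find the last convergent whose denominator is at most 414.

9243/235

√1547 = [39; 3, 78, …] (period length 2).
Convergents:
  p_0/q_0 = 39/1
  p_1/q_1 = 118/3
  p_2/q_2 = 9243/235
  p_3/q_3 = 27847/708
q_2 = 235 ≤ 414 < 708 = q_3, so the answer is 9243/235.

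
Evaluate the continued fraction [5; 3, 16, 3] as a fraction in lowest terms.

Fold from the inside: start with 3/1.
  16 + 1/3 = 49/3
  3 + 3/49 = 150/49
  5 + 49/150 = 799/150

799/150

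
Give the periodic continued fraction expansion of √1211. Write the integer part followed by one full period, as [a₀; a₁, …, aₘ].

a₀ = ⌊√1211⌋ = 34.
With m₀=0, d₀=1 and mₖ₊₁ = dₖaₖ − mₖ, dₖ₊₁ = (n − mₖ₊₁²)/dₖ, aₖ₊₁ = ⌊(a₀+mₖ₊₁)/dₖ₊₁⌋:
  k=1: m=34, d=55, a=1
  k=2: m=21, d=14, a=3
  k=3: m=21, d=55, a=1
  k=4: m=34, d=1, a=68
d=1 and a=2a₀=68 at k=4, so the next step gives (m, d) = (34, 55) again — its k=1 value — and the period has length 4.

[34; 1, 3, 1, 68]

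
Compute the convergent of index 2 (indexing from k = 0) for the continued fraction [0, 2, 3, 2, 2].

Using pₖ = aₖpₖ₋₁ + pₖ₋₂, qₖ = aₖqₖ₋₁ + qₖ₋₂ (with p₋₁=1, p₋₂=0, q₋₁=0, q₋₂=1):
  k=0: a=0, p=0, q=1
  k=1: a=2, p=1, q=2
  k=2: a=3, p=3, q=7

3/7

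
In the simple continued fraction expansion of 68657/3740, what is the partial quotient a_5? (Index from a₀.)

68657 = 18·3740 + 1337   →  a_0 = 18
3740 = 2·1337 + 1066   →  a_1 = 2
1337 = 1·1066 + 271   →  a_2 = 1
1066 = 3·271 + 253   →  a_3 = 3
271 = 1·253 + 18   →  a_4 = 1
253 = 14·18 + 1   →  a_5 = 14

14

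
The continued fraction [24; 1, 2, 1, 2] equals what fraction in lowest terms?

272/11

Using pₖ = aₖpₖ₋₁ + pₖ₋₂ and qₖ = aₖqₖ₋₁ + qₖ₋₂:
  k=0: a=24, p=24, q=1
  k=1: a=1, p=25, q=1
  k=2: a=2, p=74, q=3
  k=3: a=1, p=99, q=4
  k=4: a=2, p=272, q=11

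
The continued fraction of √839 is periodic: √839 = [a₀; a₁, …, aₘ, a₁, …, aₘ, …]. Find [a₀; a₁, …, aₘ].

[28; 1, 27, 1, 56]

a₀ = ⌊√839⌋ = 28.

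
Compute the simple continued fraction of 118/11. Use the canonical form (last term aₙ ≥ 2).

[10; 1, 2, 1, 2]

118 = 10*11 + 8
11 = 1*8 + 3
8 = 2*3 + 2
3 = 1*2 + 1
2 = 2*1 + 0  (stop)
So 118/11 = [10; 1, 2, 1, 2].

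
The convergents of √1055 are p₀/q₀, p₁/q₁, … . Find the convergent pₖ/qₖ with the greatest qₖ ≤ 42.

812/25

√1055 = [32; 2, 12, 2, 64, …] (period length 4).
Convergents:
  p_0/q_0 = 32/1
  p_1/q_1 = 65/2
  p_2/q_2 = 812/25
  p_3/q_3 = 1689/52
q_2 = 25 ≤ 42 < 52 = q_3, so the answer is 812/25.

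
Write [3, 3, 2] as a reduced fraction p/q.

Fold from the inside: start with 2/1.
  3 + 1/2 = 7/2
  3 + 2/7 = 23/7

23/7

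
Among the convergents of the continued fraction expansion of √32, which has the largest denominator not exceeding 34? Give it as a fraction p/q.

181/32

√32 = [5; 1, 1, 1, 10, …] (period length 4).
Convergents:
  p_0/q_0 = 5/1
  p_1/q_1 = 6/1
  p_2/q_2 = 11/2
  p_3/q_3 = 17/3
  p_4/q_4 = 181/32
  p_5/q_5 = 198/35
q_4 = 32 ≤ 34 < 35 = q_5, so the answer is 181/32.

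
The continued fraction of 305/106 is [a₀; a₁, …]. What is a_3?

6

305 = 2·106 + 93   →  a_0 = 2
106 = 1·93 + 13   →  a_1 = 1
93 = 7·13 + 2   →  a_2 = 7
13 = 6·2 + 1   →  a_3 = 6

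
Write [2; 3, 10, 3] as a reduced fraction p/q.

Fold from the inside: start with 3/1.
  10 + 1/3 = 31/3
  3 + 3/31 = 96/31
  2 + 31/96 = 223/96

223/96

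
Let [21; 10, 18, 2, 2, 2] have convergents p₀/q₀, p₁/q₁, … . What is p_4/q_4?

Using pₖ = aₖpₖ₋₁ + pₖ₋₂, qₖ = aₖqₖ₋₁ + qₖ₋₂ (with p₋₁=1, p₋₂=0, q₋₁=0, q₋₂=1):
  k=0: a=21, p=21, q=1
  k=1: a=10, p=211, q=10
  k=2: a=18, p=3819, q=181
  k=3: a=2, p=7849, q=372
  k=4: a=2, p=19517, q=925

19517/925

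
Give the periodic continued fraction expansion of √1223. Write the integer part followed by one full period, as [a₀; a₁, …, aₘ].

a₀ = ⌊√1223⌋ = 34.

[34; 1, 33, 1, 68]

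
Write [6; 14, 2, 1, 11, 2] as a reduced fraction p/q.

6355/1047

Fold from the inside: start with 2/1.
  11 + 1/2 = 23/2
  1 + 2/23 = 25/23
  2 + 23/25 = 73/25
  14 + 25/73 = 1047/73
  6 + 73/1047 = 6355/1047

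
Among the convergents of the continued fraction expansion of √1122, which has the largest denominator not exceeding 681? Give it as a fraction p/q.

√1122 = [33; 2, 66, …] (period length 2).
Convergents:
  p_0/q_0 = 33/1
  p_1/q_1 = 67/2
  p_2/q_2 = 4455/133
  p_3/q_3 = 8977/268
  p_4/q_4 = 596937/17821
q_3 = 268 ≤ 681 < 17821 = q_4, so the answer is 8977/268.

8977/268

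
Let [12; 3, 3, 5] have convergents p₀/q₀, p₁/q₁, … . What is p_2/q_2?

Using pₖ = aₖpₖ₋₁ + pₖ₋₂, qₖ = aₖqₖ₋₁ + qₖ₋₂ (with p₋₁=1, p₋₂=0, q₋₁=0, q₋₂=1):
  k=0: a=12, p=12, q=1
  k=1: a=3, p=37, q=3
  k=2: a=3, p=123, q=10

123/10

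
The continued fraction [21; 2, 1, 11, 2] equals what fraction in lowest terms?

1558/73

Fold from the inside: start with 2/1.
  11 + 1/2 = 23/2
  1 + 2/23 = 25/23
  2 + 23/25 = 73/25
  21 + 25/73 = 1558/73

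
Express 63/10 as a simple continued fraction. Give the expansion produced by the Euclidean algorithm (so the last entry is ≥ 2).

[6; 3, 3]

63 = 6·10 + 3
10 = 3·3 + 1
3 = 3·1 + 0  (stop)
So 63/10 = [6; 3, 3].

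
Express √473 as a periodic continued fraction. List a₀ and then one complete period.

a₀ = ⌊√473⌋ = 21.
With m₀=0, d₀=1 and mₖ₊₁ = dₖaₖ − mₖ, dₖ₊₁ = (n − mₖ₊₁²)/dₖ, aₖ₊₁ = ⌊(a₀+mₖ₊₁)/dₖ₊₁⌋:
  k=1: m=21, d=32, a=1
  k=2: m=11, d=11, a=2
  k=3: m=11, d=32, a=1
  k=4: m=21, d=1, a=42
d=1 and a=2a₀=42 at k=4, so the next step gives (m, d) = (21, 32) again — its k=1 value — and the period has length 4.

[21; 1, 2, 1, 42]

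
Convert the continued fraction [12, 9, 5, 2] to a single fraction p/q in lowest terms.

Fold from the inside: start with 2/1.
  5 + 1/2 = 11/2
  9 + 2/11 = 101/11
  12 + 11/101 = 1223/101

1223/101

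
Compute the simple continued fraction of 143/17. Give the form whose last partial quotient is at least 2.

143 = 8*17 + 7
17 = 2*7 + 3
7 = 2*3 + 1
3 = 3*1 + 0  (stop)
So 143/17 = [8; 2, 2, 3].

[8; 2, 2, 3]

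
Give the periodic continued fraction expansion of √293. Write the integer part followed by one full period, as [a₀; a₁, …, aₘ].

a₀ = ⌊√293⌋ = 17.
With m₀=0, d₀=1 and mₖ₊₁ = dₖaₖ − mₖ, dₖ₊₁ = (n − mₖ₊₁²)/dₖ, aₖ₊₁ = ⌊(a₀+mₖ₊₁)/dₖ₊₁⌋:
  k=1: m=17, d=4, a=8
  k=2: m=15, d=17, a=1
  k=3: m=2, d=17, a=1
  k=4: m=15, d=4, a=8
  k=5: m=17, d=1, a=34
d=1 and a=2a₀=34 at k=5, so the next step gives (m, d) = (17, 4) again — its k=1 value — and the period has length 5.

[17; 8, 1, 1, 8, 34]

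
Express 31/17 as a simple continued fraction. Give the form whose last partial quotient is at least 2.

[1; 1, 4, 1, 2]

31 = 1*17 + 14
17 = 1*14 + 3
14 = 4*3 + 2
3 = 1*2 + 1
2 = 2*1 + 0  (stop)
So 31/17 = [1; 1, 4, 1, 2].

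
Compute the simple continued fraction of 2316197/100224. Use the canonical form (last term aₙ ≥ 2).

[23; 9, 13, 2, 17, 3, 3, 2]

2316197 = 23·100224 + 11045
100224 = 9·11045 + 819
11045 = 13·819 + 398
819 = 2·398 + 23
398 = 17·23 + 7
23 = 3·7 + 2
7 = 3·2 + 1
2 = 2·1 + 0  (stop)
So 2316197/100224 = [23; 9, 13, 2, 17, 3, 3, 2].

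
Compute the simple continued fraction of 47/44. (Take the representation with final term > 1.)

[1; 14, 1, 2]

47 = 1×44 + 3
44 = 14×3 + 2
3 = 1×2 + 1
2 = 2×1 + 0  (stop)
So 47/44 = [1; 14, 1, 2].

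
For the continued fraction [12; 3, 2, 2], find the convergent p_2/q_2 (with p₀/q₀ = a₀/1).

Using pₖ = aₖpₖ₋₁ + pₖ₋₂, qₖ = aₖqₖ₋₁ + qₖ₋₂ (with p₋₁=1, p₋₂=0, q₋₁=0, q₋₂=1):
  k=0: a=12, p=12, q=1
  k=1: a=3, p=37, q=3
  k=2: a=2, p=86, q=7

86/7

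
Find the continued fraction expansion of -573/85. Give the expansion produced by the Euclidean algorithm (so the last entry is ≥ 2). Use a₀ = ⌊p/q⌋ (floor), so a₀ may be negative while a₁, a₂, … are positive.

-573 = -7*85 + 22
85 = 3*22 + 19
22 = 1*19 + 3
19 = 6*3 + 1
3 = 3*1 + 0  (stop)
So -573/85 = [-7; 3, 1, 6, 3].

[-7; 3, 1, 6, 3]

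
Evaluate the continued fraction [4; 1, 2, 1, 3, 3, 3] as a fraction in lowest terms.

767/162

Using pₖ = aₖpₖ₋₁ + pₖ₋₂ and qₖ = aₖqₖ₋₁ + qₖ₋₂:
  k=0: a=4, p=4, q=1
  k=1: a=1, p=5, q=1
  k=2: a=2, p=14, q=3
  k=3: a=1, p=19, q=4
  k=4: a=3, p=71, q=15
  k=5: a=3, p=232, q=49
  k=6: a=3, p=767, q=162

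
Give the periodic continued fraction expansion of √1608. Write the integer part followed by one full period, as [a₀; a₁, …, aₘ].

[40; 10, 80]

a₀ = ⌊√1608⌋ = 40.
With m₀=0, d₀=1 and mₖ₊₁ = dₖaₖ − mₖ, dₖ₊₁ = (n − mₖ₊₁²)/dₖ, aₖ₊₁ = ⌊(a₀+mₖ₊₁)/dₖ₊₁⌋:
  k=1: m=40, d=8, a=10
  k=2: m=40, d=1, a=80
d=1 and a=2a₀=80 at k=2, so the next step gives (m, d) = (40, 8) again — its k=1 value — and the period has length 2.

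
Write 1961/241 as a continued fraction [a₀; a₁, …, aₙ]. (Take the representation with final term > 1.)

1961 = 8·241 + 33
241 = 7·33 + 10
33 = 3·10 + 3
10 = 3·3 + 1
3 = 3·1 + 0  (stop)
So 1961/241 = [8; 7, 3, 3, 3].

[8; 7, 3, 3, 3]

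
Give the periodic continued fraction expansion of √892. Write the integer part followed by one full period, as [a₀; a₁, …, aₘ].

[29; 1, 6, 2, 14, 2, 6, 1, 58]

a₀ = ⌊√892⌋ = 29.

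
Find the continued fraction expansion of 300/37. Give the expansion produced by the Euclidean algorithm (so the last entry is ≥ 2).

[8; 9, 4]

300 = 8·37 + 4
37 = 9·4 + 1
4 = 4·1 + 0  (stop)
So 300/37 = [8; 9, 4].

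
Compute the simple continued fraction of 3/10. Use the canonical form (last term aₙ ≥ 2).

[0; 3, 3]

3 = 0*10 + 3
10 = 3*3 + 1
3 = 3*1 + 0  (stop)
So 3/10 = [0; 3, 3].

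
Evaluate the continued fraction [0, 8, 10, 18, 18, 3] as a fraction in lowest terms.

Using pₖ = aₖpₖ₋₁ + pₖ₋₂ and qₖ = aₖqₖ₋₁ + qₖ₋₂:
  k=0: a=0, p=0, q=1
  k=1: a=8, p=1, q=8
  k=2: a=10, p=10, q=81
  k=3: a=18, p=181, q=1466
  k=4: a=18, p=3268, q=26469
  k=5: a=3, p=9985, q=80873

9985/80873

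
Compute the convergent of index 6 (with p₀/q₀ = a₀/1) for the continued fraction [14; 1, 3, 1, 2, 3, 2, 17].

1597/108

Using pₖ = aₖpₖ₋₁ + pₖ₋₂, qₖ = aₖqₖ₋₁ + qₖ₋₂ (with p₋₁=1, p₋₂=0, q₋₁=0, q₋₂=1):
  k=0: a=14, p=14, q=1
  k=1: a=1, p=15, q=1
  k=2: a=3, p=59, q=4
  k=3: a=1, p=74, q=5
  k=4: a=2, p=207, q=14
  k=5: a=3, p=695, q=47
  k=6: a=2, p=1597, q=108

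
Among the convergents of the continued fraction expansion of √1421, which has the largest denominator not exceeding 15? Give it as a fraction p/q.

√1421 = [37; 1, 2, 3, 2, 3, 2, 1, 74, …] (period length 8).
Convergents:
  p_0/q_0 = 37/1
  p_1/q_1 = 38/1
  p_2/q_2 = 113/3
  p_3/q_3 = 377/10
  p_4/q_4 = 867/23
q_3 = 10 ≤ 15 < 23 = q_4, so the answer is 377/10.

377/10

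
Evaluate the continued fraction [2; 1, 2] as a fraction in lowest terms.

8/3

Using pₖ = aₖpₖ₋₁ + pₖ₋₂ and qₖ = aₖqₖ₋₁ + qₖ₋₂:
  k=0: a=2, p=2, q=1
  k=1: a=1, p=3, q=1
  k=2: a=2, p=8, q=3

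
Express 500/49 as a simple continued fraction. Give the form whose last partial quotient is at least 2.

[10; 4, 1, 9]

500 = 10×49 + 10
49 = 4×10 + 9
10 = 1×9 + 1
9 = 9×1 + 0  (stop)
So 500/49 = [10; 4, 1, 9].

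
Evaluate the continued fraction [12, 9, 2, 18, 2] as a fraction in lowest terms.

8728/721

Fold from the inside: start with 2/1.
  18 + 1/2 = 37/2
  2 + 2/37 = 76/37
  9 + 37/76 = 721/76
  12 + 76/721 = 8728/721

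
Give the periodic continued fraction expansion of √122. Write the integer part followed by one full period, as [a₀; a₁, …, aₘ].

[11; 22]

a₀ = ⌊√122⌋ = 11.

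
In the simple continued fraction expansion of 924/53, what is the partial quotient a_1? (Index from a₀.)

924 = 17·53 + 23   →  a_0 = 17
53 = 2·23 + 7   →  a_1 = 2

2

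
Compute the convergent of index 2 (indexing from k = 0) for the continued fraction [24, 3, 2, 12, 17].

170/7

Using pₖ = aₖpₖ₋₁ + pₖ₋₂, qₖ = aₖqₖ₋₁ + qₖ₋₂ (with p₋₁=1, p₋₂=0, q₋₁=0, q₋₂=1):
  k=0: a=24, p=24, q=1
  k=1: a=3, p=73, q=3
  k=2: a=2, p=170, q=7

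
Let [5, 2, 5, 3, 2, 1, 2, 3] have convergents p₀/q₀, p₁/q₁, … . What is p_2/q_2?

60/11

Using pₖ = aₖpₖ₋₁ + pₖ₋₂, qₖ = aₖqₖ₋₁ + qₖ₋₂ (with p₋₁=1, p₋₂=0, q₋₁=0, q₋₂=1):
  k=0: a=5, p=5, q=1
  k=1: a=2, p=11, q=2
  k=2: a=5, p=60, q=11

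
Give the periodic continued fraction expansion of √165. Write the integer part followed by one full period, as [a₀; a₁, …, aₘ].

[12; 1, 5, 2, 5, 1, 24]

a₀ = ⌊√165⌋ = 12.
With m₀=0, d₀=1 and mₖ₊₁ = dₖaₖ − mₖ, dₖ₊₁ = (n − mₖ₊₁²)/dₖ, aₖ₊₁ = ⌊(a₀+mₖ₊₁)/dₖ₊₁⌋:
  k=1: m=12, d=21, a=1
  k=2: m=9, d=4, a=5
  k=3: m=11, d=11, a=2
  k=4: m=11, d=4, a=5
  k=5: m=9, d=21, a=1
  k=6: m=12, d=1, a=24
d=1 and a=2a₀=24 at k=6, so the next step gives (m, d) = (12, 21) again — its k=1 value — and the period has length 6.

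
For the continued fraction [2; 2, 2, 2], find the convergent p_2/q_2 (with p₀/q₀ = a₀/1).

12/5

Using pₖ = aₖpₖ₋₁ + pₖ₋₂, qₖ = aₖqₖ₋₁ + qₖ₋₂ (with p₋₁=1, p₋₂=0, q₋₁=0, q₋₂=1):
  k=0: a=2, p=2, q=1
  k=1: a=2, p=5, q=2
  k=2: a=2, p=12, q=5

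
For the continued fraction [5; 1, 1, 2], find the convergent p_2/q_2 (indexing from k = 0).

Using pₖ = aₖpₖ₋₁ + pₖ₋₂, qₖ = aₖqₖ₋₁ + qₖ₋₂ (with p₋₁=1, p₋₂=0, q₋₁=0, q₋₂=1):
  k=0: a=5, p=5, q=1
  k=1: a=1, p=6, q=1
  k=2: a=1, p=11, q=2

11/2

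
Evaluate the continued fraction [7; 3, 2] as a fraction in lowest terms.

51/7

Using pₖ = aₖpₖ₋₁ + pₖ₋₂ and qₖ = aₖqₖ₋₁ + qₖ₋₂:
  k=0: a=7, p=7, q=1
  k=1: a=3, p=22, q=3
  k=2: a=2, p=51, q=7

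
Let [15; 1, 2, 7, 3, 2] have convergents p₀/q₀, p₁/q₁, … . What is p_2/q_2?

Using pₖ = aₖpₖ₋₁ + pₖ₋₂, qₖ = aₖqₖ₋₁ + qₖ₋₂ (with p₋₁=1, p₋₂=0, q₋₁=0, q₋₂=1):
  k=0: a=15, p=15, q=1
  k=1: a=1, p=16, q=1
  k=2: a=2, p=47, q=3

47/3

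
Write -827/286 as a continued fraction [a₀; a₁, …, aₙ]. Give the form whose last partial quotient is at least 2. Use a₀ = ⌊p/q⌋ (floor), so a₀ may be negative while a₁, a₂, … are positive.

-827 = -3×286 + 31
286 = 9×31 + 7
31 = 4×7 + 3
7 = 2×3 + 1
3 = 3×1 + 0  (stop)
So -827/286 = [-3; 9, 4, 2, 3].

[-3; 9, 4, 2, 3]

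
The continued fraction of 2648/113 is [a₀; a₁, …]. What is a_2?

3

2648 = 23·113 + 49   →  a_0 = 23
113 = 2·49 + 15   →  a_1 = 2
49 = 3·15 + 4   →  a_2 = 3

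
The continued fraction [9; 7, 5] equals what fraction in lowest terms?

Fold from the inside: start with 5/1.
  7 + 1/5 = 36/5
  9 + 5/36 = 329/36

329/36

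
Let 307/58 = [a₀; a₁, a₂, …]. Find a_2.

2

307 = 5·58 + 17   →  a_0 = 5
58 = 3·17 + 7   →  a_1 = 3
17 = 2·7 + 3   →  a_2 = 2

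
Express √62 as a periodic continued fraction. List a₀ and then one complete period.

[7; 1, 6, 1, 14]

a₀ = ⌊√62⌋ = 7.
With m₀=0, d₀=1 and mₖ₊₁ = dₖaₖ − mₖ, dₖ₊₁ = (n − mₖ₊₁²)/dₖ, aₖ₊₁ = ⌊(a₀+mₖ₊₁)/dₖ₊₁⌋:
  k=1: m=7, d=13, a=1
  k=2: m=6, d=2, a=6
  k=3: m=6, d=13, a=1
  k=4: m=7, d=1, a=14
d=1 and a=2a₀=14 at k=4, so the next step gives (m, d) = (7, 13) again — its k=1 value — and the period has length 4.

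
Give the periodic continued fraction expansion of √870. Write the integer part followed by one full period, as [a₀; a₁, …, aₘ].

a₀ = ⌊√870⌋ = 29.
With m₀=0, d₀=1 and mₖ₊₁ = dₖaₖ − mₖ, dₖ₊₁ = (n − mₖ₊₁²)/dₖ, aₖ₊₁ = ⌊(a₀+mₖ₊₁)/dₖ₊₁⌋:
  k=1: m=29, d=29, a=2
  k=2: m=29, d=1, a=58
d=1 and a=2a₀=58 at k=2, so the next step gives (m, d) = (29, 29) again — its k=1 value — and the period has length 2.

[29; 2, 58]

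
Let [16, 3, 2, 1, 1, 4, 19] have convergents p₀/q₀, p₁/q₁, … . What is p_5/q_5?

Using pₖ = aₖpₖ₋₁ + pₖ₋₂, qₖ = aₖqₖ₋₁ + qₖ₋₂ (with p₋₁=1, p₋₂=0, q₋₁=0, q₋₂=1):
  k=0: a=16, p=16, q=1
  k=1: a=3, p=49, q=3
  k=2: a=2, p=114, q=7
  k=3: a=1, p=163, q=10
  k=4: a=1, p=277, q=17
  k=5: a=4, p=1271, q=78

1271/78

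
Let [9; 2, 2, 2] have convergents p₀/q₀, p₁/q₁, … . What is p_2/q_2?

47/5

Using pₖ = aₖpₖ₋₁ + pₖ₋₂, qₖ = aₖqₖ₋₁ + qₖ₋₂ (with p₋₁=1, p₋₂=0, q₋₁=0, q₋₂=1):
  k=0: a=9, p=9, q=1
  k=1: a=2, p=19, q=2
  k=2: a=2, p=47, q=5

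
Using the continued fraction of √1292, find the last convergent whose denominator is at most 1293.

√1292 = [35; 1, 16, 1, 70, …] (period length 4).
Convergents:
  p_0/q_0 = 35/1
  p_1/q_1 = 36/1
  p_2/q_2 = 611/17
  p_3/q_3 = 647/18
  p_4/q_4 = 45901/1277
  p_5/q_5 = 46548/1295
q_4 = 1277 ≤ 1293 < 1295 = q_5, so the answer is 45901/1277.

45901/1277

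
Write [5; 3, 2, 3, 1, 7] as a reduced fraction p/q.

Fold from the inside: start with 7/1.
  1 + 1/7 = 8/7
  3 + 7/8 = 31/8
  2 + 8/31 = 70/31
  3 + 31/70 = 241/70
  5 + 70/241 = 1275/241

1275/241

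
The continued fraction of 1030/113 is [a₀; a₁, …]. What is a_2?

1030 = 9·113 + 13   →  a_0 = 9
113 = 8·13 + 9   →  a_1 = 8
13 = 1·9 + 4   →  a_2 = 1

1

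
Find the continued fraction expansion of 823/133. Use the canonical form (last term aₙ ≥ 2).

823 = 6×133 + 25
133 = 5×25 + 8
25 = 3×8 + 1
8 = 8×1 + 0  (stop)
So 823/133 = [6; 5, 3, 8].

[6; 5, 3, 8]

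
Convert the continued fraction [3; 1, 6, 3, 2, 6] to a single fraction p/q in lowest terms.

Using pₖ = aₖpₖ₋₁ + pₖ₋₂ and qₖ = aₖqₖ₋₁ + qₖ₋₂:
  k=0: a=3, p=3, q=1
  k=1: a=1, p=4, q=1
  k=2: a=6, p=27, q=7
  k=3: a=3, p=85, q=22
  k=4: a=2, p=197, q=51
  k=5: a=6, p=1267, q=328

1267/328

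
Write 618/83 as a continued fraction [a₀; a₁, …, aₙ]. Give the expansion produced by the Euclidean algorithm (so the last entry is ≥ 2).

618 = 7·83 + 37
83 = 2·37 + 9
37 = 4·9 + 1
9 = 9·1 + 0  (stop)
So 618/83 = [7; 2, 4, 9].

[7; 2, 4, 9]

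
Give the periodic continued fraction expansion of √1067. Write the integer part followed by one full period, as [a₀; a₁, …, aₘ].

[32; 1, 1, 1, 64]

a₀ = ⌊√1067⌋ = 32.
With m₀=0, d₀=1 and mₖ₊₁ = dₖaₖ − mₖ, dₖ₊₁ = (n − mₖ₊₁²)/dₖ, aₖ₊₁ = ⌊(a₀+mₖ₊₁)/dₖ₊₁⌋:
  k=1: m=32, d=43, a=1
  k=2: m=11, d=22, a=1
  k=3: m=11, d=43, a=1
  k=4: m=32, d=1, a=64
d=1 and a=2a₀=64 at k=4, so the next step gives (m, d) = (32, 43) again — its k=1 value — and the period has length 4.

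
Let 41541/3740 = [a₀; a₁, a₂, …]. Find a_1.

9

41541 = 11·3740 + 401   →  a_0 = 11
3740 = 9·401 + 131   →  a_1 = 9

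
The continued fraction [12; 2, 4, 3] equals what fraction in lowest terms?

Fold from the inside: start with 3/1.
  4 + 1/3 = 13/3
  2 + 3/13 = 29/13
  12 + 13/29 = 361/29

361/29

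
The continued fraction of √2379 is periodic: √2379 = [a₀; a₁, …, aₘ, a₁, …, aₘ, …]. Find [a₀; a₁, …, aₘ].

[48; 1, 3, 2, 3, 1, 96]

a₀ = ⌊√2379⌋ = 48.
With m₀=0, d₀=1 and mₖ₊₁ = dₖaₖ − mₖ, dₖ₊₁ = (n − mₖ₊₁²)/dₖ, aₖ₊₁ = ⌊(a₀+mₖ₊₁)/dₖ₊₁⌋:
  k=1: m=48, d=75, a=1
  k=2: m=27, d=22, a=3
  k=3: m=39, d=39, a=2
  k=4: m=39, d=22, a=3
  k=5: m=27, d=75, a=1
  k=6: m=48, d=1, a=96
d=1 and a=2a₀=96 at k=6, so the next step gives (m, d) = (48, 75) again — its k=1 value — and the period has length 6.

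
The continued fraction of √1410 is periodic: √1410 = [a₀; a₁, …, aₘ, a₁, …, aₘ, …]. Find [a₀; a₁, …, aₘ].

a₀ = ⌊√1410⌋ = 37.

[37; 1, 1, 4, 1, 1, 74]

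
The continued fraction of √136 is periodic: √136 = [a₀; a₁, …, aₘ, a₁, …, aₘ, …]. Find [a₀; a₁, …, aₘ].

[11; 1, 1, 1, 22]

a₀ = ⌊√136⌋ = 11.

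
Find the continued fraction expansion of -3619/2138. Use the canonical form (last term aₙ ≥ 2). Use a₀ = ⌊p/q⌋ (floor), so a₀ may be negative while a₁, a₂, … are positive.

-3619 = -2×2138 + 657
2138 = 3×657 + 167
657 = 3×167 + 156
167 = 1×156 + 11
156 = 14×11 + 2
11 = 5×2 + 1
2 = 2×1 + 0  (stop)
So -3619/2138 = [-2; 3, 3, 1, 14, 5, 2].

[-2; 3, 3, 1, 14, 5, 2]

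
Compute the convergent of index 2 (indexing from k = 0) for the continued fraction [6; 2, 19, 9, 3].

Using pₖ = aₖpₖ₋₁ + pₖ₋₂, qₖ = aₖqₖ₋₁ + qₖ₋₂ (with p₋₁=1, p₋₂=0, q₋₁=0, q₋₂=1):
  k=0: a=6, p=6, q=1
  k=1: a=2, p=13, q=2
  k=2: a=19, p=253, q=39

253/39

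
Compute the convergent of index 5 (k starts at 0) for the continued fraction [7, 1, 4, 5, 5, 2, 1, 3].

2311/296

Using pₖ = aₖpₖ₋₁ + pₖ₋₂, qₖ = aₖqₖ₋₁ + qₖ₋₂ (with p₋₁=1, p₋₂=0, q₋₁=0, q₋₂=1):
  k=0: a=7, p=7, q=1
  k=1: a=1, p=8, q=1
  k=2: a=4, p=39, q=5
  k=3: a=5, p=203, q=26
  k=4: a=5, p=1054, q=135
  k=5: a=2, p=2311, q=296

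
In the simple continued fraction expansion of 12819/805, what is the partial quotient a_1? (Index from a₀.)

1

12819 = 15·805 + 744   →  a_0 = 15
805 = 1·744 + 61   →  a_1 = 1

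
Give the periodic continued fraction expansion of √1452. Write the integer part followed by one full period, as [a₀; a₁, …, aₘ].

a₀ = ⌊√1452⌋ = 38.
With m₀=0, d₀=1 and mₖ₊₁ = dₖaₖ − mₖ, dₖ₊₁ = (n − mₖ₊₁²)/dₖ, aₖ₊₁ = ⌊(a₀+mₖ₊₁)/dₖ₊₁⌋:
  k=1: m=38, d=8, a=9
  k=2: m=34, d=37, a=1
  k=3: m=3, d=39, a=1
  k=4: m=36, d=4, a=18
  k=5: m=36, d=39, a=1
  k=6: m=3, d=37, a=1
  k=7: m=34, d=8, a=9
  k=8: m=38, d=1, a=76
d=1 and a=2a₀=76 at k=8, so the next step gives (m, d) = (38, 8) again — its k=1 value — and the period has length 8.

[38; 9, 1, 1, 18, 1, 1, 9, 76]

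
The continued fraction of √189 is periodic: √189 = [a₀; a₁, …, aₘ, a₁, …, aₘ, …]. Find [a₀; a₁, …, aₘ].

[13; 1, 2, 1, 26]

a₀ = ⌊√189⌋ = 13.
With m₀=0, d₀=1 and mₖ₊₁ = dₖaₖ − mₖ, dₖ₊₁ = (n − mₖ₊₁²)/dₖ, aₖ₊₁ = ⌊(a₀+mₖ₊₁)/dₖ₊₁⌋:
  k=1: m=13, d=20, a=1
  k=2: m=7, d=7, a=2
  k=3: m=7, d=20, a=1
  k=4: m=13, d=1, a=26
d=1 and a=2a₀=26 at k=4, so the next step gives (m, d) = (13, 20) again — its k=1 value — and the period has length 4.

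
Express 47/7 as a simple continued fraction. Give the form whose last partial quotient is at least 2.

47 = 6·7 + 5
7 = 1·5 + 2
5 = 2·2 + 1
2 = 2·1 + 0  (stop)
So 47/7 = [6; 1, 2, 2].

[6; 1, 2, 2]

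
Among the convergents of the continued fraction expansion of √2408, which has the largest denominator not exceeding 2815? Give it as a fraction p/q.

√2408 = [49; 14, 98, …] (period length 2).
Convergents:
  p_0/q_0 = 49/1
  p_1/q_1 = 687/14
  p_2/q_2 = 67375/1373
  p_3/q_3 = 943937/19236
q_2 = 1373 ≤ 2815 < 19236 = q_3, so the answer is 67375/1373.

67375/1373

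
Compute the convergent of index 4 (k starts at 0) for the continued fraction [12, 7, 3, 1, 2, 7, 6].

971/80

Using pₖ = aₖpₖ₋₁ + pₖ₋₂, qₖ = aₖqₖ₋₁ + qₖ₋₂ (with p₋₁=1, p₋₂=0, q₋₁=0, q₋₂=1):
  k=0: a=12, p=12, q=1
  k=1: a=7, p=85, q=7
  k=2: a=3, p=267, q=22
  k=3: a=1, p=352, q=29
  k=4: a=2, p=971, q=80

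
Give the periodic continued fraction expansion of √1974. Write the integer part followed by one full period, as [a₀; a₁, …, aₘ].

[44; 2, 3, 17, 2, 17, 3, 2, 88]

a₀ = ⌊√1974⌋ = 44.
With m₀=0, d₀=1 and mₖ₊₁ = dₖaₖ − mₖ, dₖ₊₁ = (n − mₖ₊₁²)/dₖ, aₖ₊₁ = ⌊(a₀+mₖ₊₁)/dₖ₊₁⌋:
  k=1: m=44, d=38, a=2
  k=2: m=32, d=25, a=3
  k=3: m=43, d=5, a=17
  k=4: m=42, d=42, a=2
  k=5: m=42, d=5, a=17
  k=6: m=43, d=25, a=3
  k=7: m=32, d=38, a=2
  k=8: m=44, d=1, a=88
d=1 and a=2a₀=88 at k=8, so the next step gives (m, d) = (44, 38) again — its k=1 value — and the period has length 8.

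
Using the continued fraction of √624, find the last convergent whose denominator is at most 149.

√624 = [24; 1, 48, …] (period length 2).
Convergents:
  p_0/q_0 = 24/1
  p_1/q_1 = 25/1
  p_2/q_2 = 1224/49
  p_3/q_3 = 1249/50
  p_4/q_4 = 61176/2449
q_3 = 50 ≤ 149 < 2449 = q_4, so the answer is 1249/50.

1249/50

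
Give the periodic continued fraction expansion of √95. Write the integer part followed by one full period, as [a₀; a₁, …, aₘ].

a₀ = ⌊√95⌋ = 9.
With m₀=0, d₀=1 and mₖ₊₁ = dₖaₖ − mₖ, dₖ₊₁ = (n − mₖ₊₁²)/dₖ, aₖ₊₁ = ⌊(a₀+mₖ₊₁)/dₖ₊₁⌋:
  k=1: m=9, d=14, a=1
  k=2: m=5, d=5, a=2
  k=3: m=5, d=14, a=1
  k=4: m=9, d=1, a=18
d=1 and a=2a₀=18 at k=4, so the next step gives (m, d) = (9, 14) again — its k=1 value — and the period has length 4.

[9; 1, 2, 1, 18]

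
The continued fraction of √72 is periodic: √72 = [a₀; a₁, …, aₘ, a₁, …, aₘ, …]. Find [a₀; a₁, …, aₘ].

a₀ = ⌊√72⌋ = 8.
With m₀=0, d₀=1 and mₖ₊₁ = dₖaₖ − mₖ, dₖ₊₁ = (n − mₖ₊₁²)/dₖ, aₖ₊₁ = ⌊(a₀+mₖ₊₁)/dₖ₊₁⌋:
  k=1: m=8, d=8, a=2
  k=2: m=8, d=1, a=16
d=1 and a=2a₀=16 at k=2, so the next step gives (m, d) = (8, 8) again — its k=1 value — and the period has length 2.

[8; 2, 16]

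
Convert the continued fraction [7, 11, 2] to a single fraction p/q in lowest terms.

163/23

Fold from the inside: start with 2/1.
  11 + 1/2 = 23/2
  7 + 2/23 = 163/23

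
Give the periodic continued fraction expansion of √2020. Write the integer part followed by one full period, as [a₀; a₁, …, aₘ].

[44; 1, 16, 1, 88]

a₀ = ⌊√2020⌋ = 44.
With m₀=0, d₀=1 and mₖ₊₁ = dₖaₖ − mₖ, dₖ₊₁ = (n − mₖ₊₁²)/dₖ, aₖ₊₁ = ⌊(a₀+mₖ₊₁)/dₖ₊₁⌋:
  k=1: m=44, d=84, a=1
  k=2: m=40, d=5, a=16
  k=3: m=40, d=84, a=1
  k=4: m=44, d=1, a=88
d=1 and a=2a₀=88 at k=4, so the next step gives (m, d) = (44, 84) again — its k=1 value — and the period has length 4.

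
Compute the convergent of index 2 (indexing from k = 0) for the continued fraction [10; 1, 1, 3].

21/2

Using pₖ = aₖpₖ₋₁ + pₖ₋₂, qₖ = aₖqₖ₋₁ + qₖ₋₂ (with p₋₁=1, p₋₂=0, q₋₁=0, q₋₂=1):
  k=0: a=10, p=10, q=1
  k=1: a=1, p=11, q=1
  k=2: a=1, p=21, q=2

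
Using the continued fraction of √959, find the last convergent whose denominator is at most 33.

√959 = [30; 1, 29, 1, 60, …] (period length 4).
Convergents:
  p_0/q_0 = 30/1
  p_1/q_1 = 31/1
  p_2/q_2 = 929/30
  p_3/q_3 = 960/31
  p_4/q_4 = 58529/1890
q_3 = 31 ≤ 33 < 1890 = q_4, so the answer is 960/31.

960/31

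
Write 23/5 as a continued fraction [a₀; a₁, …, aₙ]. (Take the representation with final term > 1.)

23 = 4·5 + 3
5 = 1·3 + 2
3 = 1·2 + 1
2 = 2·1 + 0  (stop)
So 23/5 = [4; 1, 1, 2].

[4; 1, 1, 2]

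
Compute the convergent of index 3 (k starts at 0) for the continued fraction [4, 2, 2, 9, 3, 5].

207/47

Using pₖ = aₖpₖ₋₁ + pₖ₋₂, qₖ = aₖqₖ₋₁ + qₖ₋₂ (with p₋₁=1, p₋₂=0, q₋₁=0, q₋₂=1):
  k=0: a=4, p=4, q=1
  k=1: a=2, p=9, q=2
  k=2: a=2, p=22, q=5
  k=3: a=9, p=207, q=47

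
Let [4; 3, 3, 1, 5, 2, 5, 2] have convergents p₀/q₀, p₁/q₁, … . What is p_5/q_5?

702/163

Using pₖ = aₖpₖ₋₁ + pₖ₋₂, qₖ = aₖqₖ₋₁ + qₖ₋₂ (with p₋₁=1, p₋₂=0, q₋₁=0, q₋₂=1):
  k=0: a=4, p=4, q=1
  k=1: a=3, p=13, q=3
  k=2: a=3, p=43, q=10
  k=3: a=1, p=56, q=13
  k=4: a=5, p=323, q=75
  k=5: a=2, p=702, q=163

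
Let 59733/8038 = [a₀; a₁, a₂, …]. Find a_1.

59733 = 7·8038 + 3467   →  a_0 = 7
8038 = 2·3467 + 1104   →  a_1 = 2

2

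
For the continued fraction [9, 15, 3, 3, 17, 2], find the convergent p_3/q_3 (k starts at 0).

1387/153

Using pₖ = aₖpₖ₋₁ + pₖ₋₂, qₖ = aₖqₖ₋₁ + qₖ₋₂ (with p₋₁=1, p₋₂=0, q₋₁=0, q₋₂=1):
  k=0: a=9, p=9, q=1
  k=1: a=15, p=136, q=15
  k=2: a=3, p=417, q=46
  k=3: a=3, p=1387, q=153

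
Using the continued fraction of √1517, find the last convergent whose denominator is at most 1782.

√1517 = [38; 1, 18, 2, 18, 1, 76, …] (period length 6).
Convergents:
  p_0/q_0 = 38/1
  p_1/q_1 = 39/1
  p_2/q_2 = 740/19
  p_3/q_3 = 1519/39
  p_4/q_4 = 28082/721
  p_5/q_5 = 29601/760
  p_6/q_6 = 2277758/58481
q_5 = 760 ≤ 1782 < 58481 = q_6, so the answer is 29601/760.

29601/760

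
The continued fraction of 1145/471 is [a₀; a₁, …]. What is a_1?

1145 = 2·471 + 203   →  a_0 = 2
471 = 2·203 + 65   →  a_1 = 2

2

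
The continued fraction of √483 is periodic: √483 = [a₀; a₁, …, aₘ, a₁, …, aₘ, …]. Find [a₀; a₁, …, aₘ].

[21; 1, 42]

a₀ = ⌊√483⌋ = 21.
With m₀=0, d₀=1 and mₖ₊₁ = dₖaₖ − mₖ, dₖ₊₁ = (n − mₖ₊₁²)/dₖ, aₖ₊₁ = ⌊(a₀+mₖ₊₁)/dₖ₊₁⌋:
  k=1: m=21, d=42, a=1
  k=2: m=21, d=1, a=42
d=1 and a=2a₀=42 at k=2, so the next step gives (m, d) = (21, 42) again — its k=1 value — and the period has length 2.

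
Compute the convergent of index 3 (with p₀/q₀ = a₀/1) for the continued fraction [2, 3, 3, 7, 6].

Using pₖ = aₖpₖ₋₁ + pₖ₋₂, qₖ = aₖqₖ₋₁ + qₖ₋₂ (with p₋₁=1, p₋₂=0, q₋₁=0, q₋₂=1):
  k=0: a=2, p=2, q=1
  k=1: a=3, p=7, q=3
  k=2: a=3, p=23, q=10
  k=3: a=7, p=168, q=73

168/73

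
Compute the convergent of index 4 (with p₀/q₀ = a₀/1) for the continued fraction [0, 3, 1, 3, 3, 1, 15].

13/49

Using pₖ = aₖpₖ₋₁ + pₖ₋₂, qₖ = aₖqₖ₋₁ + qₖ₋₂ (with p₋₁=1, p₋₂=0, q₋₁=0, q₋₂=1):
  k=0: a=0, p=0, q=1
  k=1: a=3, p=1, q=3
  k=2: a=1, p=1, q=4
  k=3: a=3, p=4, q=15
  k=4: a=3, p=13, q=49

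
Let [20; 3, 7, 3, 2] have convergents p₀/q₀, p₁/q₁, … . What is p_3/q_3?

Using pₖ = aₖpₖ₋₁ + pₖ₋₂, qₖ = aₖqₖ₋₁ + qₖ₋₂ (with p₋₁=1, p₋₂=0, q₋₁=0, q₋₂=1):
  k=0: a=20, p=20, q=1
  k=1: a=3, p=61, q=3
  k=2: a=7, p=447, q=22
  k=3: a=3, p=1402, q=69

1402/69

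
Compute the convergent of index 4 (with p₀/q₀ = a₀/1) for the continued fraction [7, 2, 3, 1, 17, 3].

1191/160

Using pₖ = aₖpₖ₋₁ + pₖ₋₂, qₖ = aₖqₖ₋₁ + qₖ₋₂ (with p₋₁=1, p₋₂=0, q₋₁=0, q₋₂=1):
  k=0: a=7, p=7, q=1
  k=1: a=2, p=15, q=2
  k=2: a=3, p=52, q=7
  k=3: a=1, p=67, q=9
  k=4: a=17, p=1191, q=160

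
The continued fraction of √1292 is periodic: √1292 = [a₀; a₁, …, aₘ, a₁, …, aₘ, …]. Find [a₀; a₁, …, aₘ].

[35; 1, 16, 1, 70]

a₀ = ⌊√1292⌋ = 35.
With m₀=0, d₀=1 and mₖ₊₁ = dₖaₖ − mₖ, dₖ₊₁ = (n − mₖ₊₁²)/dₖ, aₖ₊₁ = ⌊(a₀+mₖ₊₁)/dₖ₊₁⌋:
  k=1: m=35, d=67, a=1
  k=2: m=32, d=4, a=16
  k=3: m=32, d=67, a=1
  k=4: m=35, d=1, a=70
d=1 and a=2a₀=70 at k=4, so the next step gives (m, d) = (35, 67) again — its k=1 value — and the period has length 4.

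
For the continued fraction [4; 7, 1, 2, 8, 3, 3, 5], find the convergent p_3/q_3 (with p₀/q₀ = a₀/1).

Using pₖ = aₖpₖ₋₁ + pₖ₋₂, qₖ = aₖqₖ₋₁ + qₖ₋₂ (with p₋₁=1, p₋₂=0, q₋₁=0, q₋₂=1):
  k=0: a=4, p=4, q=1
  k=1: a=7, p=29, q=7
  k=2: a=1, p=33, q=8
  k=3: a=2, p=95, q=23

95/23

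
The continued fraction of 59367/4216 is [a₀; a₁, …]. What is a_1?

12

59367 = 14·4216 + 343   →  a_0 = 14
4216 = 12·343 + 100   →  a_1 = 12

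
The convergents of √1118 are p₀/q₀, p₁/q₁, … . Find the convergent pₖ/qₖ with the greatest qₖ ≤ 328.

√1118 = [33; 2, 3, 2, 3, 2, 66, …] (period length 6).
Convergents:
  p_0/q_0 = 33/1
  p_1/q_1 = 67/2
  p_2/q_2 = 234/7
  p_3/q_3 = 535/16
  p_4/q_4 = 1839/55
  p_5/q_5 = 4213/126
  p_6/q_6 = 279897/8371
q_5 = 126 ≤ 328 < 8371 = q_6, so the answer is 4213/126.

4213/126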